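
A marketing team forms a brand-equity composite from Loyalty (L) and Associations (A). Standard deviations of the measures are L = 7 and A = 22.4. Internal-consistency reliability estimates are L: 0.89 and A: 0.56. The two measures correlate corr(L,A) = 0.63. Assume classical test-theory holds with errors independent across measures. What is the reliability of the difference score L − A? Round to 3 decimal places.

Var(L−A) = 7² + 22.4² − 2·7·22.4·0.63 = 550.76 − 197.568 = 353.192.
Under uncorrelated errors the observed covariances equal the true-score covariances, so only the own-variance terms attenuate.
True-score variance = [7²·0.89 + 22.4²·0.56] − 197.568 = 324.596 − 197.568 = 127.028.
Reliability = 127.028 / 353.192 = 0.360.

0.360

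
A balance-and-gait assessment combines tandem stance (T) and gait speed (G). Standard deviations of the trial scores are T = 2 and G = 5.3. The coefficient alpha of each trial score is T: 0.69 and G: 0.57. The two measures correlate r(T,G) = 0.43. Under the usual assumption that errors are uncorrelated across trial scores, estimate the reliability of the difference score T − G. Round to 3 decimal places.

Var(T−G) = 2² + 5.3² − 2·2·5.3·0.43 = 32.09 − 9.116 = 22.974.
With uncorrelated errors the cross-covariances are all true-score covariance, so they carry over unchanged; only the diagonal terms shrink to ρᵢσᵢ².
True-score variance = [2²·0.69 + 5.3²·0.57] − 9.116 = 18.7713 − 9.116 = 9.6553.
Reliability = 9.6553 / 22.974 = 0.420.

0.420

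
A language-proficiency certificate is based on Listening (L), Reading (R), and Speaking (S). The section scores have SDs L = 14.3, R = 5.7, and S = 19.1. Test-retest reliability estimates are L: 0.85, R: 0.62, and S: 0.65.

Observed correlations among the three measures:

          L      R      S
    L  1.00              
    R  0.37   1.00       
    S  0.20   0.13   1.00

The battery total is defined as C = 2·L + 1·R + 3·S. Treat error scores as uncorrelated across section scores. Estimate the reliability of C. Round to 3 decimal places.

Var(C) = 2²·14.3² + 5.7² + 3²·19.1² + 2·[2·14.3·5.7·0.37 + 6·14.3·19.1·0.20 + 3·5.7·19.1·0.13] = 4133.74 + 861.065 = 4994.81.
Under uncorrelated errors the observed covariances equal the true-score covariances, so only the own-variance terms attenuate.
True-score variance = [2²·14.3²·0.85 + 5.7²·0.62 + 3²·19.1²·0.65] + 861.065 = 2849.55 + 861.065 = 3710.61.
Reliability = 3710.61 / 4994.81 = 0.743.

0.743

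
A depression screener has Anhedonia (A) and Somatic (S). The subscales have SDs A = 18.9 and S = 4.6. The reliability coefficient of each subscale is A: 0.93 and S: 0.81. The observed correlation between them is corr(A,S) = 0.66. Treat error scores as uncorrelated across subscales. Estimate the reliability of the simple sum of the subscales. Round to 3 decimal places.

Var(A+S) = 18.9² + 4.6² + 2·[18.9·4.6·0.66] = 378.37 + 114.761 = 493.131.
Because errors are independent across components, Cov(Tᵢ,Tⱼ) = Cov(Xᵢ,Xⱼ); the off-diagonal part of the true-score variance is the same as above.
True-score variance = [18.9²·0.93 + 4.6²·0.81] + 114.761 = 349.345 + 114.761 = 464.106.
Reliability = 464.106 / 493.131 = 0.941.

0.941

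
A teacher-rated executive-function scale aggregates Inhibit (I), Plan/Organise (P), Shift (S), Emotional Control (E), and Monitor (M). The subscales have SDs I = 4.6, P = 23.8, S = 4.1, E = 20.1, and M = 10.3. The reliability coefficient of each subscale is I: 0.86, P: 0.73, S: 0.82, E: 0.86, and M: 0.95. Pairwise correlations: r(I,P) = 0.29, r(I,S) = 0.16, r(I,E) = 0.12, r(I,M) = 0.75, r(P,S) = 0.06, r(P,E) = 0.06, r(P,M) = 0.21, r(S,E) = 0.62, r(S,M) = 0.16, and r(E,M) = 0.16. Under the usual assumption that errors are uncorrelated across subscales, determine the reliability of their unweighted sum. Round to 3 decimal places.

Var(I+P+S+E+M) = 4.6² + 23.8² + 4.1² + 20.1² + 10.3² + 2·[4.6·23.8·0.29 + 4.6·4.1·0.16 + 4.6·20.1·0.12 + 4.6·10.3·0.75 + 23.8·4.1·0.06 + 23.8·20.1·0.06 + 23.8·10.3·0.21 + 4.1·20.1·0.62 + 4.1·10.3·0.16 + 20.1·10.3·0.16] = 1114.51 + 516.82 = 1631.33.
Because errors are independent across components, Cov(Tᵢ,Tⱼ) = Cov(Xᵢ,Xⱼ); the off-diagonal part of the true-score variance is the same as above.
True-score variance = [4.6²·0.86 + 23.8²·0.73 + 4.1²·0.82 + 20.1²·0.86 + 10.3²·0.95] + 516.82 = 893.717 + 516.82 = 1410.54.
Reliability = 1410.54 / 1631.33 = 0.865.

0.865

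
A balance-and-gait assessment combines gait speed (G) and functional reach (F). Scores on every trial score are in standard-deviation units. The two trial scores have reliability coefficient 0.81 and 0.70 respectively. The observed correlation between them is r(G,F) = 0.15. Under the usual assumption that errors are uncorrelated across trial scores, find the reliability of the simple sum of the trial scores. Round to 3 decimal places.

0.787

Var(G+F) = 2 + 2·[0.15] = 2 + 0.3 = 2.3.
With uncorrelated errors the cross-covariances are all true-score covariance, so they carry over unchanged; only the diagonal terms shrink to ρᵢσᵢ².
True-score variance = [0.81 + 0.70] + 0.3 = 1.51 + 0.3 = 1.81.
Reliability = 1.81 / 2.3 = 0.787.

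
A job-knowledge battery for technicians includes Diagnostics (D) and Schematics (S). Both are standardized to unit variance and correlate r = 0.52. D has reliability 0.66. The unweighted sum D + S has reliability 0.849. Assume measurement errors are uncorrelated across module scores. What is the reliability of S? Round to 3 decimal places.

0.881

Var(D+S) = 2 + 2·0.52 = 3.040.
True-score variance = ρ_D + ρ_S + 2·0.52, so 0.849 = (0.66 + ρ_S + 1.04) / 3.040.
ρ_S = 0.849·3.040 − 0.66 − 1.04 = 0.881.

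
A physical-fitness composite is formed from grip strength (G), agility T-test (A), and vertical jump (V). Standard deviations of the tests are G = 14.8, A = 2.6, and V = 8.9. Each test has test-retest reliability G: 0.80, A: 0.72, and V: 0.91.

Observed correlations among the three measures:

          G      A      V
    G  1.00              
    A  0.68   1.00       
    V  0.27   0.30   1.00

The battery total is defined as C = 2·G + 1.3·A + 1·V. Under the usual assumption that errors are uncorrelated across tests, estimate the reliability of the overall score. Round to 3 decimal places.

0.853

Var(C) = 2²·14.8² + 1.3²·2.6² + 8.9² + 2·[2.6·14.8·2.6·0.68 + 2·14.8·8.9·0.27 + 1.3·2.6·8.9·0.30] = 966.794 + 296.372 = 1263.17.
With uncorrelated errors the cross-covariances are all true-score covariance, so they carry over unchanged; only the diagonal terms shrink to ρᵢσᵢ².
True-score variance = [2²·14.8²·0.80 + 1.3²·2.6²·0.72 + 8.9²·0.91] + 296.372 = 781.235 + 296.372 = 1077.61.
Reliability = 1077.61 / 1263.17 = 0.853.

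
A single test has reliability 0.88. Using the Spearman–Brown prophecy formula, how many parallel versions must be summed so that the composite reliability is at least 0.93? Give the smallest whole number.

k ≥ ρ*(1−ρ₁)/(ρ₁(1−ρ*)) = 0.93·0.12 / (0.88·0.07) = 1.812.
Smallest integer k = 2.

2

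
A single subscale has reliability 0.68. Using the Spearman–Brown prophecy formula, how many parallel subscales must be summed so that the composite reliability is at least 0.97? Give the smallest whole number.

k ≥ ρ*(1−ρ₁)/(ρ₁(1−ρ*)) = 0.97·0.32 / (0.68·0.03) = 15.216.
Smallest integer k = 16.

16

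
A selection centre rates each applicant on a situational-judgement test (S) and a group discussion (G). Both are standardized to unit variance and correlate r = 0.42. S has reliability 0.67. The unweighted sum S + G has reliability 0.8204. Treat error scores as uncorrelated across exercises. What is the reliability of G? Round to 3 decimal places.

Var(S+G) = 2 + 2·0.42 = 2.840.
True-score variance = ρ_S + ρ_G + 2·0.42, so 0.8204 = (0.67 + ρ_G + 0.84) / 2.840.
ρ_G = 0.8204·2.840 − 0.67 − 0.84 = 0.820.

0.820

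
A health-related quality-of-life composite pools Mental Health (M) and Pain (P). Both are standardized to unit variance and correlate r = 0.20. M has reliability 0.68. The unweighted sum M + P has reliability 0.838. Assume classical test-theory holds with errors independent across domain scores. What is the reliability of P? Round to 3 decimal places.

Var(M+P) = 2 + 2·0.20 = 2.400.
True-score variance = ρ_M + ρ_P + 2·0.20, so 0.838 = (0.68 + ρ_P + 0.40) / 2.400.
ρ_P = 0.838·2.400 − 0.68 − 0.40 = 0.931.

0.931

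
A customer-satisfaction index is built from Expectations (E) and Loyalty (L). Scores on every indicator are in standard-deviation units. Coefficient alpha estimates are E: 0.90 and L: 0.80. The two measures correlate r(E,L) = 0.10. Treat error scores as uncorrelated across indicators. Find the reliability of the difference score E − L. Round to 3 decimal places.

Var(E−L) = 1 + 1 − 2·0.10 = 2 − 0.2 = 1.8.
Because errors are independent across components, Cov(Tᵢ,Tⱼ) = Cov(Xᵢ,Xⱼ); the off-diagonal part of the true-score variance is the same as above.
True-score variance = [0.90 + 0.80] − 0.2 = 1.7 − 0.2 = 1.5.
Reliability = 1.5 / 1.8 = 0.833.

0.833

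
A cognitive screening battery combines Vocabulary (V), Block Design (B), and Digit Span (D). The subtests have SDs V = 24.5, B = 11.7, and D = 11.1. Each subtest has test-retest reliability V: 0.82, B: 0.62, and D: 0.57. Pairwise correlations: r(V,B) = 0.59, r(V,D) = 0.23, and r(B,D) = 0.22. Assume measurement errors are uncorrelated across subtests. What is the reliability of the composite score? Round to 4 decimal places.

Var(V+B+D) = 24.5² + 11.7² + 11.1² + 2·[24.5·11.7·0.59 + 24.5·11.1·0.23 + 11.7·11.1·0.22] = 860.35 + 520.487 = 1380.84.
Under uncorrelated errors the observed covariances equal the true-score covariances, so only the own-variance terms attenuate.
True-score variance = [24.5²·0.82 + 11.7²·0.62 + 11.1²·0.57] + 520.487 = 647.306 + 520.487 = 1167.79.
Reliability = 1167.79 / 1380.84 = 0.8457.

0.8457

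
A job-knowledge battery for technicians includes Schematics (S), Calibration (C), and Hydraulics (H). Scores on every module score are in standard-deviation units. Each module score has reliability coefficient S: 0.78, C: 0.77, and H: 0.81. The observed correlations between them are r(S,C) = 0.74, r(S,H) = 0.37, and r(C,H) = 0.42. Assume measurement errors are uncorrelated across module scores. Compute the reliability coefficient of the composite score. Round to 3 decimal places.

Var(S+C+H) = 3 + 2·[0.74 + 0.37 + 0.42] = 3 + 3.06 = 6.06.
With uncorrelated errors the cross-covariances are all true-score covariance, so they carry over unchanged; only the diagonal terms shrink to ρᵢσᵢ².
True-score variance = [0.78 + 0.77 + 0.81] + 3.06 = 2.36 + 3.06 = 5.42.
Reliability = 5.42 / 6.06 = 0.894.

0.894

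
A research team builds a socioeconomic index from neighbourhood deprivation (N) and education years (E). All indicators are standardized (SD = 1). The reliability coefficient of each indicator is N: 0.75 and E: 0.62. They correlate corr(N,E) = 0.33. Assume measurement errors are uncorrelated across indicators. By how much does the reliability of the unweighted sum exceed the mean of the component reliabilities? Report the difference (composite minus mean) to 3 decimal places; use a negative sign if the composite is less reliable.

0.078

Var(sum) = 2 + 0.66 = 2.66; true-score variance = 1.37 + 0.66 = 2.03; composite reliability = 0.7632.
Mean component reliability = 0.6850.
Difference = 0.7632 − 0.6850 = 0.078.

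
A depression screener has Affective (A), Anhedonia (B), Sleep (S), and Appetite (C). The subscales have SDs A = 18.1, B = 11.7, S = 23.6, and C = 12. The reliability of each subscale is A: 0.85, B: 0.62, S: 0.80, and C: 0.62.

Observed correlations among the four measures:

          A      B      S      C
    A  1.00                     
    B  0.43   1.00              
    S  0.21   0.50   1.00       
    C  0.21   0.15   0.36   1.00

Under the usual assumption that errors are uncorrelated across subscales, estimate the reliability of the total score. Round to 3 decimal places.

0.875

Var(A+B+S+C) = 18.1² + 11.7² + 23.6² + 12² + 2·[18.1·11.7·0.43 + 18.1·23.6·0.21 + 18.1·12·0.21 + 11.7·23.6·0.50 + 11.7·12·0.15 + 23.6·12·0.36] = 1165.46 + 974.897 = 2140.36.
Under uncorrelated errors the observed covariances equal the true-score covariances, so only the own-variance terms attenuate.
True-score variance = [18.1²·0.85 + 11.7²·0.62 + 23.6²·0.80 + 12²·0.62] + 974.897 = 898.188 + 974.897 = 1873.09.
Reliability = 1873.09 / 2140.36 = 0.875.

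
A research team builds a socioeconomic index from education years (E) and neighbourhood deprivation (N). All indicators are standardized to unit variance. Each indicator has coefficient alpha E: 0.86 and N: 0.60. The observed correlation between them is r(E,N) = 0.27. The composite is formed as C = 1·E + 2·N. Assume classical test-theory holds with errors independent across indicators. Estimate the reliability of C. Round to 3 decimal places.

0.714

Var(C) = 1 + 2² + 2·[2·0.27] = 5 + 1.08 = 6.08.
Under uncorrelated errors the observed covariances equal the true-score covariances, so only the own-variance terms attenuate.
True-score variance = [0.86 + 2²·0.60] + 1.08 = 3.26 + 1.08 = 4.34.
Reliability = 4.34 / 6.08 = 0.714.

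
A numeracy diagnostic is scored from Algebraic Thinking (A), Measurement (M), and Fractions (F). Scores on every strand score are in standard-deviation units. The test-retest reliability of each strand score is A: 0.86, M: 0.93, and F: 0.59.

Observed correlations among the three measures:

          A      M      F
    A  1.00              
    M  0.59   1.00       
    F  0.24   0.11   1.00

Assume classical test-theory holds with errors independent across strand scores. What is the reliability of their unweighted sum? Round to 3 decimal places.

Var(A+M+F) = 3 + 2·[0.59 + 0.24 + 0.11] = 3 + 1.88 = 4.88.
Because errors are independent across components, Cov(Tᵢ,Tⱼ) = Cov(Xᵢ,Xⱼ); the off-diagonal part of the true-score variance is the same as above.
True-score variance = [0.86 + 0.93 + 0.59] + 1.88 = 2.38 + 1.88 = 4.26.
Reliability = 4.26 / 4.88 = 0.873.

0.873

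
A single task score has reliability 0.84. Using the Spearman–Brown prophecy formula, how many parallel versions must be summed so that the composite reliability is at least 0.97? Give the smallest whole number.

7

k ≥ ρ*(1−ρ₁)/(ρ₁(1−ρ*)) = 0.97·0.16 / (0.84·0.03) = 6.159.
Smallest integer k = 7.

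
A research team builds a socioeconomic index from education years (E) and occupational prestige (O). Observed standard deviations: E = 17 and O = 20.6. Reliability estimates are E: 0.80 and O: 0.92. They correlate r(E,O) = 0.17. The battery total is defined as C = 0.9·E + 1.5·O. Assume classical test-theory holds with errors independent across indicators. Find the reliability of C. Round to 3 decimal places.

Var(C) = 0.9²·17² + 1.5²·20.6² + 2·[1.35·17·20.6·0.17] = 1188.9 + 160.742 = 1349.64.
Because errors are independent across components, Cov(Tᵢ,Tⱼ) = Cov(Xᵢ,Xⱼ); the off-diagonal part of the true-score variance is the same as above.
True-score variance = [0.9²·17²·0.80 + 1.5²·20.6²·0.92] + 160.742 = 1065.7 + 160.742 = 1226.44.
Reliability = 1226.44 / 1349.64 = 0.909.

0.909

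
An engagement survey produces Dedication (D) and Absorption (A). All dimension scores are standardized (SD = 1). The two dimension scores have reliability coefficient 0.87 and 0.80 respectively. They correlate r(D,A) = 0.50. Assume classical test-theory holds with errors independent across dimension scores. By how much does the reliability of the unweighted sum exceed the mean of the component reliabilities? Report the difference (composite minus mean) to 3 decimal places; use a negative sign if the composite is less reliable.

0.055

Var(sum) = 2 + 1 = 3; true-score variance = 1.67 + 1 = 2.67; composite reliability = 0.8900.
Mean component reliability = 0.8350.
Difference = 0.8900 − 0.8350 = 0.055.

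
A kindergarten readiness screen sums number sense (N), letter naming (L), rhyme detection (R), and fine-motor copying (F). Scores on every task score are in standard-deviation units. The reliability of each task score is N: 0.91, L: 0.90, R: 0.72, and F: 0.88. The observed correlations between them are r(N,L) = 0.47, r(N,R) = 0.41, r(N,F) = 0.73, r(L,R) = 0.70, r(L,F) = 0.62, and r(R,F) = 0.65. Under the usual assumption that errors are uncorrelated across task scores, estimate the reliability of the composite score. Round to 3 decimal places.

Var(N+L+R+F) = 4 + 2·[0.47 + 0.41 + 0.73 + 0.70 + 0.62 + 0.65] = 4 + 7.16 = 11.16.
Under uncorrelated errors the observed covariances equal the true-score covariances, so only the own-variance terms attenuate.
True-score variance = [0.91 + 0.90 + 0.72 + 0.88] + 7.16 = 3.41 + 7.16 = 10.57.
Reliability = 10.57 / 11.16 = 0.947.

0.947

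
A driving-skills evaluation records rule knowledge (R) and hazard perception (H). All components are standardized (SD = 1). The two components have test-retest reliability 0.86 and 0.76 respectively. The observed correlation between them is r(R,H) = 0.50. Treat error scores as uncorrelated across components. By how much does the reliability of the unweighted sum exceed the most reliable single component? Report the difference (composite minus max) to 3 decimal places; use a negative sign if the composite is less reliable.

Var(sum) = 2 + 1 = 3; true-score variance = 1.62 + 1 = 2.62; composite reliability = 0.8733.
Max component reliability = 0.8600.
Difference = 0.8733 − 0.8600 = 0.013.

0.013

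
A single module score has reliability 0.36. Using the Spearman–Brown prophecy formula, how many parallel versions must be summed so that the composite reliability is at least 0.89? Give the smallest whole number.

15

k ≥ ρ*(1−ρ₁)/(ρ₁(1−ρ*)) = 0.89·0.64 / (0.36·0.11) = 14.384.
Smallest integer k = 15.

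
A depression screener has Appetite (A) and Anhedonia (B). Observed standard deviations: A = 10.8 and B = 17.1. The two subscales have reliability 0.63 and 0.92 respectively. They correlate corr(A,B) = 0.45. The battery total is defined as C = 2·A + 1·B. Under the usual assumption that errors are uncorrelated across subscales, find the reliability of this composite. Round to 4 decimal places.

Var(C) = 2²·10.8² + 17.1² + 2·[2·10.8·17.1·0.45] = 758.97 + 332.424 = 1091.39.
Under uncorrelated errors the observed covariances equal the true-score covariances, so only the own-variance terms attenuate.
True-score variance = [2²·10.8²·0.63 + 17.1²·0.92] + 332.424 = 562.95 + 332.424 = 895.374.
Reliability = 895.374 / 1091.39 = 0.8204.

0.8204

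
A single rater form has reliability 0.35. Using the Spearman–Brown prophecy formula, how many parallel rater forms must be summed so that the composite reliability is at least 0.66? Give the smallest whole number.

4

k ≥ ρ*(1−ρ₁)/(ρ₁(1−ρ*)) = 0.66·0.65 / (0.35·0.34) = 3.605.
Smallest integer k = 4.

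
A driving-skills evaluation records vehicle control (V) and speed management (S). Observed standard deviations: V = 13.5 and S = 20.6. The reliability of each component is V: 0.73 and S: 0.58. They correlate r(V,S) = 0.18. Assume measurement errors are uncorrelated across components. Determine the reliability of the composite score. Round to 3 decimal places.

0.678

Var(V+S) = 13.5² + 20.6² + 2·[13.5·20.6·0.18] = 606.61 + 100.116 = 706.726.
Under uncorrelated errors the observed covariances equal the true-score covariances, so only the own-variance terms attenuate.
True-score variance = [13.5²·0.73 + 20.6²·0.58] + 100.116 = 379.171 + 100.116 = 479.287.
Reliability = 479.287 / 706.726 = 0.678.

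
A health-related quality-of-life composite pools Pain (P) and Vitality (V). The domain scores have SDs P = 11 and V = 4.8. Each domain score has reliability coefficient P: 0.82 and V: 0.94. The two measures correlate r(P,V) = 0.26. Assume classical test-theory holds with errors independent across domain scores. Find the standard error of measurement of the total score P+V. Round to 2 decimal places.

4.81

Var(total) = 144.04 + 27.456 = 171.496.
True-score variance = 120.878 + 27.456 = 148.334, so reliability = 0.8649.
Error variance = 171.496 − 148.334 = 23.1624; SEM = √23.1624 = 4.81.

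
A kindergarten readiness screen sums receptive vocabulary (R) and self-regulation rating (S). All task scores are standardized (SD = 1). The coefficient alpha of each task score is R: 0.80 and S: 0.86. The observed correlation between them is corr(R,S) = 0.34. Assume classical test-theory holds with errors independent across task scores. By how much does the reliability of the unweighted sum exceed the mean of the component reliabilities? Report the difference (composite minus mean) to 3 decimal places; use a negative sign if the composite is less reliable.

0.043

Var(sum) = 2 + 0.68 = 2.68; true-score variance = 1.66 + 0.68 = 2.34; composite reliability = 0.8731.
Mean component reliability = 0.8300.
Difference = 0.8731 − 0.8300 = 0.043.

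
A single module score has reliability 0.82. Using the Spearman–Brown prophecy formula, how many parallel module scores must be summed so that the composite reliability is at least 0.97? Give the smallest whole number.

8

k ≥ ρ*(1−ρ₁)/(ρ₁(1−ρ*)) = 0.97·0.18 / (0.82·0.03) = 7.098.
Smallest integer k = 8.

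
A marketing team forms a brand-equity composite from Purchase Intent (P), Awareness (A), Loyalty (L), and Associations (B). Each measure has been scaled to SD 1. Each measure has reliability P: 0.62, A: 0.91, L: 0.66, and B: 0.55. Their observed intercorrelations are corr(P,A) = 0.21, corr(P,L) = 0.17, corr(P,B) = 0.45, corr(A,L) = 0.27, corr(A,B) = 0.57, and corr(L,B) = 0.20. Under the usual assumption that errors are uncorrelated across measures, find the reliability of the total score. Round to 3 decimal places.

0.837

Var(P+A+L+B) = 4 + 2·[0.21 + 0.17 + 0.45 + 0.27 + 0.57 + 0.20] = 4 + 3.74 = 7.74.
Under uncorrelated errors the observed covariances equal the true-score covariances, so only the own-variance terms attenuate.
True-score variance = [0.62 + 0.91 + 0.66 + 0.55] + 3.74 = 2.74 + 3.74 = 6.48.
Reliability = 6.48 / 7.74 = 0.837.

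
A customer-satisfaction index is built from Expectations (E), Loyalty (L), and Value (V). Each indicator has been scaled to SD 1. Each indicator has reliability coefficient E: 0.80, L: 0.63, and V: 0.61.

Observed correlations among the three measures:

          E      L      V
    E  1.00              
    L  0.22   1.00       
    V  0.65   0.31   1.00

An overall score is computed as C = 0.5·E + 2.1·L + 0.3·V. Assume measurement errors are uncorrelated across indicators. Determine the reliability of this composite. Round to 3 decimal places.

0.704

Var(C) = 0.5² + 2.1² + 0.3² + 2·[1.05·0.22 + 0.15·0.65 + 0.63·0.31] = 4.75 + 1.0476 = 5.7976.
Under uncorrelated errors the observed covariances equal the true-score covariances, so only the own-variance terms attenuate.
True-score variance = [0.5²·0.80 + 2.1²·0.63 + 0.3²·0.61] + 1.0476 = 3.0332 + 1.0476 = 4.0808.
Reliability = 4.0808 / 5.7976 = 0.704.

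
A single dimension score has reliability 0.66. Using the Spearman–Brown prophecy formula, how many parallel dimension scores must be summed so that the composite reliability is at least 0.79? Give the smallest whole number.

k ≥ ρ*(1−ρ₁)/(ρ₁(1−ρ*)) = 0.79·0.34 / (0.66·0.21) = 1.938.
Smallest integer k = 2.

2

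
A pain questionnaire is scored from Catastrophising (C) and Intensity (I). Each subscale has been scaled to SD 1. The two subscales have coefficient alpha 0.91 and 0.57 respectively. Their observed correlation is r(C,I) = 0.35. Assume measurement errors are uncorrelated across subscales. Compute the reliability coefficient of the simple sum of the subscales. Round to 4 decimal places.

Var(C+I) = 2 + 2·[0.35] = 2 + 0.7 = 2.7.
With uncorrelated errors the cross-covariances are all true-score covariance, so they carry over unchanged; only the diagonal terms shrink to ρᵢσᵢ².
True-score variance = [0.91 + 0.57] + 0.7 = 1.48 + 0.7 = 2.18.
Reliability = 2.18 / 2.7 = 0.8074.

0.8074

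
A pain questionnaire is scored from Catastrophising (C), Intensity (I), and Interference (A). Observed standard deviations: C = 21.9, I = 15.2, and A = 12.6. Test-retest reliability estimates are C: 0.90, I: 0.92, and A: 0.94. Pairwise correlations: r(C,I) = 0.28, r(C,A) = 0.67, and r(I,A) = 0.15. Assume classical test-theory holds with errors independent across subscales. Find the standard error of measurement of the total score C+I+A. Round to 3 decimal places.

8.716

Var(total) = 869.41 + 613.628 = 1483.04.
True-score variance = 793.44 + 613.628 = 1407.07, so reliability = 0.9488.
Error variance = 1483.04 − 1407.07 = 75.9698; SEM = √75.9698 = 8.716.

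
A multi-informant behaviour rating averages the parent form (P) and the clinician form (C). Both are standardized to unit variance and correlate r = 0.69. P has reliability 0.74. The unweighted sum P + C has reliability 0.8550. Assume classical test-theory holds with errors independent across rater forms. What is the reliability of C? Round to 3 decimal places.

0.770

Var(P+C) = 2 + 2·0.69 = 3.380.
True-score variance = ρ_P + ρ_C + 2·0.69, so 0.8550 = (0.74 + ρ_C + 1.38) / 3.380.
ρ_C = 0.8550·3.380 − 0.74 − 1.38 = 0.770.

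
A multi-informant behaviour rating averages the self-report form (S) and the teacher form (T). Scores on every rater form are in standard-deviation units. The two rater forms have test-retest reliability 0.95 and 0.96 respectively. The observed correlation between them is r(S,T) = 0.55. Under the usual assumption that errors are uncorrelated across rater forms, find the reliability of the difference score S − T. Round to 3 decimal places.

Var(S−T) = 1 + 1 − 2·0.55 = 2 − 1.1 = 0.9.
Because errors are independent across components, Cov(Tᵢ,Tⱼ) = Cov(Xᵢ,Xⱼ); the off-diagonal part of the true-score variance is the same as above.
True-score variance = [0.95 + 0.96] − 1.1 = 1.91 − 1.1 = 0.81.
Reliability = 0.81 / 0.9 = 0.900.

0.900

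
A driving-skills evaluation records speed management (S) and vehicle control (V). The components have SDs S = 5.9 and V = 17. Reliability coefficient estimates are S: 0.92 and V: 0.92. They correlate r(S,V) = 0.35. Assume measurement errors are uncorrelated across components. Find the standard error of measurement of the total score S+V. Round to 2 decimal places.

5.09

Var(total) = 323.81 + 70.21 = 394.02.
True-score variance = 297.905 + 70.21 = 368.115, so reliability = 0.9343.
Error variance = 394.02 − 368.115 = 25.9048; SEM = √25.9048 = 5.09.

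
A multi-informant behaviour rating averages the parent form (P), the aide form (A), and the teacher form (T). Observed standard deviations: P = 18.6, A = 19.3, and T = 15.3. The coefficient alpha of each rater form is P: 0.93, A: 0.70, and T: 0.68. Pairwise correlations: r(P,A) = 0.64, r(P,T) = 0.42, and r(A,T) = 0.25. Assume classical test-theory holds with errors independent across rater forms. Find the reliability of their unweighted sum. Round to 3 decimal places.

0.883

Var(P+A+T) = 18.6² + 19.3² + 15.3² + 2·[18.6·19.3·0.64 + 18.6·15.3·0.42 + 19.3·15.3·0.25] = 952.54 + 846.187 = 1798.73.
Because errors are independent across components, Cov(Tᵢ,Tⱼ) = Cov(Xᵢ,Xⱼ); the off-diagonal part of the true-score variance is the same as above.
True-score variance = [18.6²·0.93 + 19.3²·0.70 + 15.3²·0.68] + 846.187 = 741.667 + 846.187 = 1587.85.
Reliability = 1587.85 / 1798.73 = 0.883.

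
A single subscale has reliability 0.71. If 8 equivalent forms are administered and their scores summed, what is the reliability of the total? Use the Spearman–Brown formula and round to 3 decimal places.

ρ_k = kρ / (1 + (k−1)ρ) = 8·0.71 / (1 + 7·0.71) = 5.680 / 5.970 = 0.951.

0.951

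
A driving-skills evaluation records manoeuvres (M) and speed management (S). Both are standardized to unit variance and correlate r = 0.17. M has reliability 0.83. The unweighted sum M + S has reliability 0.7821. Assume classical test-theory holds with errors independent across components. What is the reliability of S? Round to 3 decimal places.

0.660

Var(M+S) = 2 + 2·0.17 = 2.340.
True-score variance = ρ_M + ρ_S + 2·0.17, so 0.7821 = (0.83 + ρ_S + 0.34) / 2.340.
ρ_S = 0.7821·2.340 − 0.83 − 0.34 = 0.660.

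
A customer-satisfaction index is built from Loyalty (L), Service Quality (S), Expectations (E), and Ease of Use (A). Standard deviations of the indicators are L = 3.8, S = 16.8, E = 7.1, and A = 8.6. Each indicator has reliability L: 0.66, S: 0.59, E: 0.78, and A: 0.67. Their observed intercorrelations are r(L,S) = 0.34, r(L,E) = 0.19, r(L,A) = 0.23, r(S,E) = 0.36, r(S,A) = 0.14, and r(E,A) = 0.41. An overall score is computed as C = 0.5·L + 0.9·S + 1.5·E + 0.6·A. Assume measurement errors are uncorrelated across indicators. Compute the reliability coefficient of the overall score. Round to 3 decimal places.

0.781

Var(C) = 0.5²·3.8² + 0.9²·16.8² + 1.5²·7.1² + 0.6²·8.6² + 2·[0.45·3.8·16.8·0.34 + 0.75·3.8·7.1·0.19 + 0.3·3.8·8.6·0.23 + 1.35·16.8·7.1·0.36 + 0.54·16.8·8.6·0.14 + 0.9·7.1·8.6·0.41] = 372.272 + 214.582 = 586.854.
Because errors are independent across components, Cov(Tᵢ,Tⱼ) = Cov(Xᵢ,Xⱼ); the off-diagonal part of the true-score variance is the same as above.
True-score variance = [0.5²·3.8²·0.66 + 0.9²·16.8²·0.59 + 1.5²·7.1²·0.78 + 0.6²·8.6²·0.67] + 214.582 = 243.574 + 214.582 = 458.156.
Reliability = 458.156 / 586.854 = 0.781.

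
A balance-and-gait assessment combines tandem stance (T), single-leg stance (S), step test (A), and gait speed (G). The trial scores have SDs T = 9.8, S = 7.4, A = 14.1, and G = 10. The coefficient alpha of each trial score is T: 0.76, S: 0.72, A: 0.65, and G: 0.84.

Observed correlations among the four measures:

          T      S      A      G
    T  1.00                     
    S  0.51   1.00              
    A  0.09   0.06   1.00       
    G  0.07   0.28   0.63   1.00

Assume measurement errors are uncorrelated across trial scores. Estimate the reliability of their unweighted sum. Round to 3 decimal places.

0.844

Var(T+S+A+G) = 9.8² + 7.4² + 14.1² + 10² + 2·[9.8·7.4·0.51 + 9.8·14.1·0.09 + 9.8·10·0.07 + 7.4·14.1·0.06 + 7.4·10·0.28 + 14.1·10·0.63] = 449.61 + 344.184 = 793.794.
With uncorrelated errors the cross-covariances are all true-score covariance, so they carry over unchanged; only the diagonal terms shrink to ρᵢσᵢ².
True-score variance = [9.8²·0.76 + 7.4²·0.72 + 14.1²·0.65 + 10²·0.84] + 344.184 = 325.644 + 344.184 = 669.828.
Reliability = 669.828 / 793.794 = 0.844.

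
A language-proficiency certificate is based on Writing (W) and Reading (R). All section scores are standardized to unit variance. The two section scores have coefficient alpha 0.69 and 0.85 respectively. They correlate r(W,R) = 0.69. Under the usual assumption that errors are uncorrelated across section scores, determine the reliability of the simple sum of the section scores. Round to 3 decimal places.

Var(W+R) = 2 + 2·[0.69] = 2 + 1.38 = 3.38.
Because errors are independent across components, Cov(Tᵢ,Tⱼ) = Cov(Xᵢ,Xⱼ); the off-diagonal part of the true-score variance is the same as above.
True-score variance = [0.69 + 0.85] + 1.38 = 1.54 + 1.38 = 2.92.
Reliability = 2.92 / 3.38 = 0.864.

0.864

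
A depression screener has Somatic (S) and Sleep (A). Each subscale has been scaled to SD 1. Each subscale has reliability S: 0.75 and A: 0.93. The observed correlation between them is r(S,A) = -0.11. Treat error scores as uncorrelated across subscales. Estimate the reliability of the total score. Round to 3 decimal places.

Var(S+A) = 2 + 2·[(-0.11)] = 2 − 0.22 = 1.78.
With uncorrelated errors the cross-covariances are all true-score covariance, so they carry over unchanged; only the diagonal terms shrink to ρᵢσᵢ².
True-score variance = [0.75 + 0.93] − 0.22 = 1.68 − 0.22 = 1.46.
Reliability = 1.46 / 1.78 = 0.820.

0.820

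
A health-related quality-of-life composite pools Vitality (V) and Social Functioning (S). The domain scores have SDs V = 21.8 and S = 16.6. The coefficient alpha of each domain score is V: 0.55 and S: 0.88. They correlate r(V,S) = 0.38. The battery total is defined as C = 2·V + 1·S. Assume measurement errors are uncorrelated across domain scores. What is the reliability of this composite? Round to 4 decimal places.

0.6741

Var(C) = 2²·21.8² + 16.6² + 2·[2·21.8·16.6·0.38] = 2176.52 + 550.058 = 2726.58.
Because errors are independent across components, Cov(Tᵢ,Tⱼ) = Cov(Xᵢ,Xⱼ); the off-diagonal part of the true-score variance is the same as above.
True-score variance = [2²·21.8²·0.55 + 16.6²·0.88] + 550.058 = 1288.02 + 550.058 = 1838.08.
Reliability = 1838.08 / 2726.58 = 0.6741.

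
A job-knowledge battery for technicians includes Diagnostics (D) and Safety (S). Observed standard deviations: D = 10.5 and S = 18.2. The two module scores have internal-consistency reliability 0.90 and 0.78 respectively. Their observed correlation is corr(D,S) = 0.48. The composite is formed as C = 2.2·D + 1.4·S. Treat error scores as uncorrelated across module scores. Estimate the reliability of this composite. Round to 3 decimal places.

0.888

Var(C) = 2.2²·10.5² + 1.4²·18.2² + 2·[3.08·10.5·18.2·0.48] = 1182.84 + 565.044 = 1747.88.
With uncorrelated errors the cross-covariances are all true-score covariance, so they carry over unchanged; only the diagonal terms shrink to ρᵢσᵢ².
True-score variance = [2.2²·10.5²·0.90 + 1.4²·18.2²·0.78] + 565.044 = 986.649 + 565.044 = 1551.69.
Reliability = 1551.69 / 1747.88 = 0.888.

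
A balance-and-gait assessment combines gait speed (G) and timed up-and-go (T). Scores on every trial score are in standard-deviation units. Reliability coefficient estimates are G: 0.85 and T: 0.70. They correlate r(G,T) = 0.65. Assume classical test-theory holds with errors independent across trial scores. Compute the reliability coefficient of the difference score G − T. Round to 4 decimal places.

Var(G−T) = 1 + 1 − 2·0.65 = 2 − 1.3 = 0.7.
Under uncorrelated errors the observed covariances equal the true-score covariances, so only the own-variance terms attenuate.
True-score variance = [0.85 + 0.70] − 1.3 = 1.55 − 1.3 = 0.25.
Reliability = 0.25 / 0.7 = 0.3571.

0.3571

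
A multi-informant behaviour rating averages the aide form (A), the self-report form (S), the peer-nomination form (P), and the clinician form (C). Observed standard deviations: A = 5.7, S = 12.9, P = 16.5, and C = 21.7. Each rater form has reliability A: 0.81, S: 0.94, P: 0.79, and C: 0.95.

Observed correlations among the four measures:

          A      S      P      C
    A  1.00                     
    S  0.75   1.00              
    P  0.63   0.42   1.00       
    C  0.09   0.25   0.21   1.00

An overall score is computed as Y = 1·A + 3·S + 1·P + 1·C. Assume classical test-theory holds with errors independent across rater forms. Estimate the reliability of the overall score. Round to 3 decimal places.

Var(Y) = 5.7² + 3²·12.9² + 16.5² + 21.7² + 2·[3·5.7·12.9·0.75 + 5.7·16.5·0.63 + 5.7·21.7·0.09 + 3·12.9·16.5·0.42 + 3·12.9·21.7·0.25 + 16.5·21.7·0.21] = 2273.32 + 1578.31 = 3851.63.
With uncorrelated errors the cross-covariances are all true-score covariance, so they carry over unchanged; only the diagonal terms shrink to ρᵢσᵢ².
True-score variance = [5.7²·0.81 + 3²·12.9²·0.94 + 16.5²·0.79 + 21.7²·0.95] + 1578.31 = 2096.57 + 1578.31 = 3674.88.
Reliability = 3674.88 / 3851.63 = 0.954.

0.954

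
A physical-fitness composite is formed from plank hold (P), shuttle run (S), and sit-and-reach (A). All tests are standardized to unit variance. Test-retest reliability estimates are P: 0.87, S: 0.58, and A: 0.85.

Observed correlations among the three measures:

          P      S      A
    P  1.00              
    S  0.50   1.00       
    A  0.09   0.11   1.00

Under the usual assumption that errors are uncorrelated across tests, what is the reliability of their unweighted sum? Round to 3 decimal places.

0.841

Var(P+S+A) = 3 + 2·[0.50 + 0.09 + 0.11] = 3 + 1.4 = 4.4.
With uncorrelated errors the cross-covariances are all true-score covariance, so they carry over unchanged; only the diagonal terms shrink to ρᵢσᵢ².
True-score variance = [0.87 + 0.58 + 0.85] + 1.4 = 2.3 + 1.4 = 3.7.
Reliability = 3.7 / 4.4 = 0.841.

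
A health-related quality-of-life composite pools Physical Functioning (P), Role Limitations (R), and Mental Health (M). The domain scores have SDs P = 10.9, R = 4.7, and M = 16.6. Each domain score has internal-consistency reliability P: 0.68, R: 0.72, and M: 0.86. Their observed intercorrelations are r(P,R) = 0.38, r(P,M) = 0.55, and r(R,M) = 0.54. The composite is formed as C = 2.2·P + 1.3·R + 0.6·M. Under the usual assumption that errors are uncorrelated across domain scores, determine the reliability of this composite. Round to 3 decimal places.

0.819

Var(C) = 2.2²·10.9² + 1.3²·4.7² + 0.6²·16.6² + 2·[2.86·10.9·4.7·0.38 + 1.32·10.9·16.6·0.55 + 0.78·4.7·16.6·0.54] = 711.574 + 439.802 = 1151.38.
Under uncorrelated errors the observed covariances equal the true-score covariances, so only the own-variance terms attenuate.
True-score variance = [2.2²·10.9²·0.68 + 1.3²·4.7²·0.72 + 0.6²·16.6²·0.86] + 439.802 = 503.22 + 439.802 = 943.022.
Reliability = 943.022 / 1151.38 = 0.819.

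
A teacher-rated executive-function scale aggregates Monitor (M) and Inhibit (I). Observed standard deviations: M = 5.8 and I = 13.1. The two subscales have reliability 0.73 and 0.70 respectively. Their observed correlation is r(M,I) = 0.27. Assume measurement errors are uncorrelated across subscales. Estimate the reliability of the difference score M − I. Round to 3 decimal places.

Var(M−I) = 5.8² + 13.1² − 2·5.8·13.1·0.27 = 205.25 − 41.0292 = 164.221.
Under uncorrelated errors the observed covariances equal the true-score covariances, so only the own-variance terms attenuate.
True-score variance = [5.8²·0.73 + 13.1²·0.70] − 41.0292 = 144.684 − 41.0292 = 103.655.
Reliability = 103.655 / 164.221 = 0.631.

0.631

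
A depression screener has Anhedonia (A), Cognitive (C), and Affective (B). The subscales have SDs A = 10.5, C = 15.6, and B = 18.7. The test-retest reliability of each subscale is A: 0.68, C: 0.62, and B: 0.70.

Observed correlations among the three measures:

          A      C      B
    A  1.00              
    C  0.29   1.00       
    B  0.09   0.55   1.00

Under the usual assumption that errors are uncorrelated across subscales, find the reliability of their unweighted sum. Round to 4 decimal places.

Var(A+C+B) = 10.5² + 15.6² + 18.7² + 2·[10.5·15.6·0.29 + 10.5·18.7·0.09 + 15.6·18.7·0.55] = 703.3 + 451.239 = 1154.54.
Under uncorrelated errors the observed covariances equal the true-score covariances, so only the own-variance terms attenuate.
True-score variance = [10.5²·0.68 + 15.6²·0.62 + 18.7²·0.70] + 451.239 = 470.636 + 451.239 = 921.875.
Reliability = 921.875 / 1154.54 = 0.7985.

0.7985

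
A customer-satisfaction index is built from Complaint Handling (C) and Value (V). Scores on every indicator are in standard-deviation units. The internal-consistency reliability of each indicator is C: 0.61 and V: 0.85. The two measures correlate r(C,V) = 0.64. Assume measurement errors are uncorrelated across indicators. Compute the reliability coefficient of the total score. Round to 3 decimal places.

Var(C+V) = 2 + 2·[0.64] = 2 + 1.28 = 3.28.
Under uncorrelated errors the observed covariances equal the true-score covariances, so only the own-variance terms attenuate.
True-score variance = [0.61 + 0.85] + 1.28 = 1.46 + 1.28 = 2.74.
Reliability = 2.74 / 3.28 = 0.835.

0.835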